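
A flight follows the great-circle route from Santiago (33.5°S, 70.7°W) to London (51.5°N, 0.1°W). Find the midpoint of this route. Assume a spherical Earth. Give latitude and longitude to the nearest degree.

Convert each endpoint to a unit vector on the sphere (x = cos φ cos λ, y = cos φ sin λ, z = sin φ).
The central angle between the endpoints is δ = arccos(p₁·p₂) ≈ 1.833 rad (105.0°).
Interpolate at f = 1/2 with slerp weights a = sin((1−f)δ)/sin δ ≈ 0.822, b = sin(fδ)/sin δ ≈ 0.822.
p = a·p₁ + b·p₂ ≈ (0.738, -0.648, 0.190); φ = arcsin(p_z) ≈ 10.93°, λ = atan2(p_y, p_x) ≈ -41.27°.

≈ 11°N, 41°W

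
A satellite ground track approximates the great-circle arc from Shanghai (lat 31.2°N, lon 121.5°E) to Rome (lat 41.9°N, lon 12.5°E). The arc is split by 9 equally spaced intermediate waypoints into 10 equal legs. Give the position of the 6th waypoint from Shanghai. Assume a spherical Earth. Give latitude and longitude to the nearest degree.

≈ lat 53°N, lon 59°E

From cos δ = sin φ₁ sin φ₂ + cos φ₁ cos φ₂ cos Δλ, the central angle is δ ≈ 1.432 rad (82.0°).
Interpolate at f = 6/10 with slerp weights a = sin((1−f)δ)/sin δ ≈ 0.547, b = sin(fδ)/sin δ ≈ 0.765.
p = a·p₁ + b·p₂ ≈ (0.311, 0.522, 0.794); φ = arcsin(p_z) ≈ 52.57°, λ = atan2(p_y, p_x) ≈ 59.22°.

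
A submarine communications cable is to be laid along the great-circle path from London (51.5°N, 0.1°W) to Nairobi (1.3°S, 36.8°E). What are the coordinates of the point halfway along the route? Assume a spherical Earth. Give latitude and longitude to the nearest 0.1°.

From cos δ = sin φ₁ sin φ₂ + cos φ₁ cos φ₂ cos Δλ, the central angle is δ ≈ 1.070 rad (61.3°).
Interpolate at f = 1/2 with slerp weights a = sin((1−f)δ)/sin δ ≈ 0.581, b = sin(fδ)/sin δ ≈ 0.581.
p = a·p₁ + b·p₂ ≈ (0.827, 0.347, 0.442); φ = arcsin(p_z) ≈ 26.21°, λ = atan2(p_y, p_x) ≈ 22.79°.

≈ 26.2°N, 22.8°E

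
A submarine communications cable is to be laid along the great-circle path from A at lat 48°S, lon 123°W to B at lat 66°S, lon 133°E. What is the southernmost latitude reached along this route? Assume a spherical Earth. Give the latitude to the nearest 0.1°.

≈ 70.5°S

The great circle lies in the plane with unit normal n̂ = (p₁ × p₂)/|p₁ × p₂|.
Here n̂_z ≈ -0.334; the vertex latitude is φ_max = arccos|n̂_z| ≈ 70.5°.
Check via Clairaut: cos φ_max = |cos φ₁| · sin C = cos(48.0°)·sin(150.0°) ≈ 0.334, again giving ≈ 70.5°.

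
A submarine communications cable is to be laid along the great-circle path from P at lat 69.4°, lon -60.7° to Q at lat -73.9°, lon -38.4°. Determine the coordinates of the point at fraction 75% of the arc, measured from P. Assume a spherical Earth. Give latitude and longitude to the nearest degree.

Convert each endpoint to a unit vector on the sphere (x = cos φ cos λ, y = cos φ sin λ, z = sin φ).
The central angle between the endpoints is δ = arccos(p₁·p₂) ≈ 2.513 rad (144.0°).
Interpolate at f = 0.75 with slerp weights a = sin((1−f)δ)/sin δ ≈ 1.000, b = sin(fδ)/sin δ ≈ 1.618.
p = a·p₁ + b·p₂ ≈ (0.524, -0.586, -0.619); φ = arcsin(p_z) ≈ -38.21°, λ = atan2(p_y, p_x) ≈ -48.18°.

≈ lat -38°, lon -48°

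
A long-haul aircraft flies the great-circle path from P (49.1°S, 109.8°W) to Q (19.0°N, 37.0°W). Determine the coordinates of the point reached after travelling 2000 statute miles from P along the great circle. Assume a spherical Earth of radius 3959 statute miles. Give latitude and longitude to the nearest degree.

The haversine formula gives a central angle δ ≈ 1.634 rad (93.6°) between the endpoints. The total great-circle distance is δ·R ≈ 1.634 × 3959 ≈ 6468 mi, so the target fraction is f = 2000/6468 ≈ 0.309.
Interpolate at f ≈ 0.309 with slerp weights a = sin((1−f)δ)/sin δ ≈ 0.906, b = sin(fδ)/sin δ ≈ 0.485.
p = a·p₁ + b·p₂ ≈ (0.165, -0.834, -0.527); φ = arcsin(p_z) ≈ -31.78°, λ = atan2(p_y, p_x) ≈ -78.79°.

≈ (32°S, 79°W)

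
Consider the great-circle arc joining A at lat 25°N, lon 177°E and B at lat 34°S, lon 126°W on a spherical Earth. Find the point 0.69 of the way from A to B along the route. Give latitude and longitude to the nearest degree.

Write both endpoints as unit vectors p₁, p₂ with components (cos φ cos λ, cos φ sin λ, sin φ).
The central angle between the endpoints is δ = arccos(p₁·p₂) ≈ 1.397 rad (80.0°).
Interpolate at f = 0.69 with slerp weights a = sin((1−f)δ)/sin δ ≈ 0.426, b = sin(fδ)/sin δ ≈ 0.834.
p = a·p₁ + b·p₂ ≈ (-0.792, -0.539, -0.286); φ = arcsin(p_z) ≈ -16.64°, λ = atan2(p_y, p_x) ≈ -145.76°.

≈ lat 17°S, lon 146°W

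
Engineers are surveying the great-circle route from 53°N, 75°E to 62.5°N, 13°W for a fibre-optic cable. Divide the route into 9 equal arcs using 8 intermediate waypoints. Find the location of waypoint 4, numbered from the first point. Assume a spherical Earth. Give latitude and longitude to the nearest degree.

From cos δ = sin φ₁ sin φ₂ + cos φ₁ cos φ₂ cos Δλ, the central angle is δ ≈ 0.770 rad (44.1°).
Interpolate at f = 4/9 with slerp weights a = sin((1−f)δ)/sin δ ≈ 0.596, b = sin(fδ)/sin δ ≈ 0.482.
p = a·p₁ + b·p₂ ≈ (0.310, 0.296, 0.903); φ = arcsin(p_z) ≈ 64.62°, λ = atan2(p_y, p_x) ≈ 43.74°.

≈ 65°N, 44°E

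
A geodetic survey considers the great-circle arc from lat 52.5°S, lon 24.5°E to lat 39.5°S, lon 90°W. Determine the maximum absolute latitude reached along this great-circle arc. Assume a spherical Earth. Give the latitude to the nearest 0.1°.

≈ 63.3°S

The great circle lies in the plane with unit normal n̂ = (p₁ × p₂)/|p₁ × p₂|.
Here n̂_z ≈ -0.450; the vertex latitude is φ_max = arccos|n̂_z| ≈ 63.3°.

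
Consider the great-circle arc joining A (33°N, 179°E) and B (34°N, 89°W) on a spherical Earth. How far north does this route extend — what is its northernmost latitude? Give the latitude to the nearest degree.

≈ 44°N

The great circle lies in the plane with unit normal n̂ = (p₁ × p₂)/|p₁ × p₂|.
Here n̂_z ≈ +0.724; the vertex latitude is φ_max = arccos|n̂_z| ≈ 43.6°.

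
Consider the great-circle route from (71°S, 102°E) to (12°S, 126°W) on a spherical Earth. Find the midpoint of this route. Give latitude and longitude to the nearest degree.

≈ (55°S, 144°W)

Convert each endpoint to a unit vector on the sphere (x = cos φ cos λ, y = cos φ sin λ, z = sin φ).
The central angle between the endpoints is δ = arccos(p₁·p₂) ≈ 1.587 rad (90.9°).
Interpolate at f = 1/2 with slerp weights a = sin((1−f)δ)/sin δ ≈ 0.713, b = sin(fδ)/sin δ ≈ 0.713.
p = a·p₁ + b·p₂ ≈ (-0.458, -0.337, -0.822); φ = arcsin(p_z) ≈ -55.33°, λ = atan2(p_y, p_x) ≈ -143.65°.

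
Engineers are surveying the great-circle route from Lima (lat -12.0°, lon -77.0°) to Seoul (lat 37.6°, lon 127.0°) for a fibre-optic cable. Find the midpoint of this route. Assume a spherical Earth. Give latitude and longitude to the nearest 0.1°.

Write both endpoints as unit vectors p₁, p₂ with components (cos φ cos λ, cos φ sin λ, sin φ).
The central angle between the endpoints is δ = arccos(p₁·p₂) ≈ 2.559 rad (146.6°).
Interpolate at f = 1/2 with slerp weights a = sin((1−f)δ)/sin δ ≈ 1.740, b = sin(fδ)/sin δ ≈ 1.740.
p = a·p₁ + b·p₂ ≈ (-0.447, -0.557, 0.700); φ = arcsin(p_z) ≈ 44.41°, λ = atan2(p_y, p_x) ≈ -128.72°.

≈ lat 44.4°, lon -128.7°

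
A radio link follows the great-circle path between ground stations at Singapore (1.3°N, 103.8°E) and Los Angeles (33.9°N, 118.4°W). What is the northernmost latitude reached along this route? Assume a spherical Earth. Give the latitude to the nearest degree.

≈ 46°N

The great circle lies in the plane with unit normal n̂ = (p₁ × p₂)/|p₁ × p₂|.
Here n̂_z ≈ +0.698; the vertex latitude is φ_max = arccos|n̂_z| ≈ 45.7°.
Check via Clairaut: cos φ_max = |cos φ₁| · sin C = cos(1.3°)·sin(44.3°) ≈ 0.698, again giving ≈ 45.7°.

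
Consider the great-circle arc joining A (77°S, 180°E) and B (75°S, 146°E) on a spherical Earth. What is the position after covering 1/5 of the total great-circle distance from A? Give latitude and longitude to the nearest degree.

≈ (77°S, 173°E)

Write both endpoints as unit vectors p₁, p₂ with components (cos φ cos λ, cos φ sin λ, sin φ).
The central angle between the endpoints is δ = arccos(p₁·p₂) ≈ 0.145 rad (8.3°).
Interpolate at f = 1/5 with slerp weights a = sin((1−f)δ)/sin δ ≈ 0.801, b = sin(fδ)/sin δ ≈ 0.201.
p = a·p₁ + b·p₂ ≈ (-0.223, 0.029, -0.974); φ = arcsin(p_z) ≈ -76.99°, λ = atan2(p_y, p_x) ≈ 172.59°.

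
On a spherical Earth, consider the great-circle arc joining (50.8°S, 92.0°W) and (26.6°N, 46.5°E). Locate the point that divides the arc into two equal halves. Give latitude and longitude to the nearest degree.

Convert each endpoint to a unit vector on the sphere (x = cos φ cos λ, y = cos φ sin λ, z = sin φ).
The central angle between the endpoints is δ = arccos(p₁·p₂) ≈ 2.450 rad (140.4°).
Interpolate at f = 1/2 with slerp weights a = sin((1−f)δ)/sin δ ≈ 1.475, b = sin(fδ)/sin δ ≈ 1.475.
p = a·p₁ + b·p₂ ≈ (0.875, 0.025, -0.483); φ = arcsin(p_z) ≈ -28.86°, λ = atan2(p_y, p_x) ≈ 1.64°.

≈ (29°S, 2°E)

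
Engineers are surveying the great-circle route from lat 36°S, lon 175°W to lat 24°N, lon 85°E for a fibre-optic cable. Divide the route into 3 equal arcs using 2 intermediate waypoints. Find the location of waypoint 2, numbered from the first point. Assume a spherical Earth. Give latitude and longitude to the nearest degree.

Write both endpoints as unit vectors p₁, p₂ with components (cos φ cos λ, cos φ sin λ, sin φ).
The central angle between the endpoints is δ = arccos(p₁·p₂) ≈ 1.947 rad (111.6°).
Interpolate at f = 2/3 with slerp weights a = sin((1−f)δ)/sin δ ≈ 0.650, b = sin(fδ)/sin δ ≈ 1.035.
p = a·p₁ + b·p₂ ≈ (-0.441, 0.897, 0.039); φ = arcsin(p_z) ≈ 2.25°, λ = atan2(p_y, p_x) ≈ 116.21°.

≈ lat 2°N, lon 116°E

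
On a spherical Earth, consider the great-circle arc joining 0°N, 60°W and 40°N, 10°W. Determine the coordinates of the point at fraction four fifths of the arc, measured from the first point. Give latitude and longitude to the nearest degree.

≈ 34°N, 23°W

Convert each endpoint to a unit vector on the sphere (x = cos φ cos λ, y = cos φ sin λ, z = sin φ).
The central angle between the endpoints is δ = arccos(p₁·p₂) ≈ 1.056 rad (60.5°).
Interpolate at f = 4/5 with slerp weights a = sin((1−f)δ)/sin δ ≈ 0.241, b = sin(fδ)/sin δ ≈ 0.859.
p = a·p₁ + b·p₂ ≈ (0.769, -0.323, 0.552); φ = arcsin(p_z) ≈ 33.52°, λ = atan2(p_y, p_x) ≈ -22.79°.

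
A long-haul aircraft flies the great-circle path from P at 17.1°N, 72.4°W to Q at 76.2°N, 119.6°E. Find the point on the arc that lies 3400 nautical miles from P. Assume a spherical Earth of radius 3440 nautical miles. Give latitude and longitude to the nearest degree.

≈ 74°N, 81°W

Convert each endpoint to a unit vector on the sphere (x = cos φ cos λ, y = cos φ sin λ, z = sin φ).
The central angle between the endpoints is δ = arccos(p₁·p₂) ≈ 1.508 rad (86.4°). The total great-circle distance is δ·R ≈ 1.508 × 3440 ≈ 5188 nmi, so the target fraction is f = 3400/5188 ≈ 0.655.
Interpolate at f ≈ 0.655 with slerp weights a = sin((1−f)δ)/sin δ ≈ 0.498, b = sin(fδ)/sin δ ≈ 0.837.
p = a·p₁ + b·p₂ ≈ (0.045, -0.280, 0.959); φ = arcsin(p_z) ≈ 73.53°, λ = atan2(p_y, p_x) ≈ -80.82°.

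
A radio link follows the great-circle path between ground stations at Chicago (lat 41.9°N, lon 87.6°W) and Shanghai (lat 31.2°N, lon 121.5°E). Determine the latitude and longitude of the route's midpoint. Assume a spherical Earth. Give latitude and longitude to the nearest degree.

≈ lat 71°N, lon 178°W

The haversine formula gives a central angle δ ≈ 1.783 rad (102.1°) between the endpoints.
Interpolate at f = 1/2 with slerp weights a = sin((1−f)δ)/sin δ ≈ 0.796, b = sin(fδ)/sin δ ≈ 0.796.
p = a·p₁ + b·p₂ ≈ (-0.331, -0.011, 0.944); φ = arcsin(p_z) ≈ 70.67°, λ = atan2(p_y, p_x) ≈ -178.02°.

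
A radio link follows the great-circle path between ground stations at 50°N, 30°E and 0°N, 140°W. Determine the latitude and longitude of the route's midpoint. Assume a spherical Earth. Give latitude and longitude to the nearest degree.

≈ 63°N, 123°W

From cos δ = sin φ₁ sin φ₂ + cos φ₁ cos φ₂ cos Δλ, the central angle is δ ≈ 2.256 rad (129.3°).
Interpolate at f = 1/2 with slerp weights a = sin((1−f)δ)/sin δ ≈ 1.167, b = sin(fδ)/sin δ ≈ 1.167.
p = a·p₁ + b·p₂ ≈ (-0.244, -0.375, 0.894); φ = arcsin(p_z) ≈ 63.40°, λ = atan2(p_y, p_x) ≈ -123.08°.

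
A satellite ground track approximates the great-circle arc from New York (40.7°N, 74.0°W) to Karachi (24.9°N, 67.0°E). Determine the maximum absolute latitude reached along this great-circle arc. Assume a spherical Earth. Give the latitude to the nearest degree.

≈ 63°N

The great circle lies in the plane with unit normal n̂ = (p₁ × p₂)/|p₁ × p₂|.
Here n̂_z ≈ +0.448; the vertex latitude is φ_max = arccos|n̂_z| ≈ 63.4°.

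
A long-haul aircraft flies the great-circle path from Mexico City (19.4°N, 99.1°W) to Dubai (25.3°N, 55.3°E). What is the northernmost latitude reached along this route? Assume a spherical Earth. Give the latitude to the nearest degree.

≈ 62°N

The great circle lies in the plane with unit normal n̂ = (p₁ × p₂)/|p₁ × p₂|.
Here n̂_z ≈ +0.473; the vertex latitude is φ_max = arccos|n̂_z| ≈ 61.8°.
Check via Clairaut: cos φ_max = |cos φ₁| · sin C = cos(19.4°)·sin(30.1°) ≈ 0.473, again giving ≈ 61.8°.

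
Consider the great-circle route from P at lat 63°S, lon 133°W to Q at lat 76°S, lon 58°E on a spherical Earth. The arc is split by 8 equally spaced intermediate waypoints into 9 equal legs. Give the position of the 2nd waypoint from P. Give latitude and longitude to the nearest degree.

Convert each endpoint to a unit vector on the sphere (x = cos φ cos λ, y = cos φ sin λ, z = sin φ).
The central angle between the endpoints is δ = arccos(p₁·p₂) ≈ 0.713 rad (40.8°).
Interpolate at f = 2/9 with slerp weights a = sin((1−f)δ)/sin δ ≈ 0.805, b = sin(fδ)/sin δ ≈ 0.241.
p = a·p₁ + b·p₂ ≈ (-0.218, -0.218, -0.951); φ = arcsin(p_z) ≈ -72.04°, λ = atan2(p_y, p_x) ≈ -135.07°.

≈ lat 72°S, lon 135°W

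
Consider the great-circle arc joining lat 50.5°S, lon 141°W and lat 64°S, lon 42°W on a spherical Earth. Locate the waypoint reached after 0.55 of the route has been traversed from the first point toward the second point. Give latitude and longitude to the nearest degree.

Write both endpoints as unit vectors p₁, p₂ with components (cos φ cos λ, cos φ sin λ, sin φ).
The central angle between the endpoints is δ = arccos(p₁·p₂) ≈ 0.863 rad (49.5°).
Interpolate at f = 0.55 with slerp weights a = sin((1−f)δ)/sin δ ≈ 0.498, b = sin(fδ)/sin δ ≈ 0.602.
p = a·p₁ + b·p₂ ≈ (-0.050, -0.376, -0.925); φ = arcsin(p_z) ≈ -67.71°, λ = atan2(p_y, p_x) ≈ -97.64°.

≈ lat 68°S, lon 98°W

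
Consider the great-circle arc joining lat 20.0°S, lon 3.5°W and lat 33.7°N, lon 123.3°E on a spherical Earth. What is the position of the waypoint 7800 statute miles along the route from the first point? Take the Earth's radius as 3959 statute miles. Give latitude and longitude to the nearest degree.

≈ lat 32°N, lon 102°E

The haversine formula gives a central angle δ ≈ 2.289 rad (131.2°) between the endpoints. The total great-circle distance is δ·R ≈ 2.289 × 3959 ≈ 9062 mi, so the target fraction is f = 7800/9062 ≈ 0.861.
Interpolate at f ≈ 0.861 with slerp weights a = sin((1−f)δ)/sin δ ≈ 0.416, b = sin(fδ)/sin δ ≈ 1.224.
p = a·p₁ + b·p₂ ≈ (-0.168, 0.827, 0.536); φ = arcsin(p_z) ≈ 32.45°, λ = atan2(p_y, p_x) ≈ 101.51°.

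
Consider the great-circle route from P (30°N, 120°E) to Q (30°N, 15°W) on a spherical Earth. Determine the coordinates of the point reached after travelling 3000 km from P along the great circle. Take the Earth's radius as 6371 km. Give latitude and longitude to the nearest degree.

The haversine formula gives a central angle δ ≈ 1.855 rad (106.3°) between the endpoints. The total great-circle distance is δ·R ≈ 1.855 × 6371 ≈ 11818 km, so the target fraction is f = 3000/11818 ≈ 0.254.
Interpolate at f ≈ 0.254 with slerp weights a = sin((1−f)δ)/sin δ ≈ 1.024, b = sin(fδ)/sin δ ≈ 0.473.
p = a·p₁ + b·p₂ ≈ (-0.048, 0.662, 0.748); φ = arcsin(p_z) ≈ 48.43°, λ = atan2(p_y, p_x) ≈ 94.14°.

≈ (48°N, 94°E)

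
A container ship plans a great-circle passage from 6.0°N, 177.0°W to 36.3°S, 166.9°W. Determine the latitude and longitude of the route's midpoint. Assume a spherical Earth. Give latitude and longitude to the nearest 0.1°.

≈ 15.2°S, 172.5°W

From cos δ = sin φ₁ sin φ₂ + cos φ₁ cos φ₂ cos Δλ, the central angle is δ ≈ 0.757 rad (43.3°).
Interpolate at f = 1/2 with slerp weights a = sin((1−f)δ)/sin δ ≈ 0.538, b = sin(fδ)/sin δ ≈ 0.538.
p = a·p₁ + b·p₂ ≈ (-0.957, -0.126, -0.262); φ = arcsin(p_z) ≈ -15.21°, λ = atan2(p_y, p_x) ≈ -172.48°.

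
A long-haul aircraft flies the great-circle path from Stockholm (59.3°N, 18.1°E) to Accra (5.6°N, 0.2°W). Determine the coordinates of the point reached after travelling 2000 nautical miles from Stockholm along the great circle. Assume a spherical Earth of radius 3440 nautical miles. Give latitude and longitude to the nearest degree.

≈ (27°N, 5°E)

Convert each endpoint to a unit vector on the sphere (x = cos φ cos λ, y = cos φ sin λ, z = sin φ).
The central angle between the endpoints is δ = arccos(p₁·p₂) ≈ 0.969 rad (55.5°). The total great-circle distance is δ·R ≈ 0.969 × 3440 ≈ 3333 nmi, so the target fraction is f = 2000/3333 ≈ 0.600.
Interpolate at f ≈ 0.600 with slerp weights a = sin((1−f)δ)/sin δ ≈ 0.458, b = sin(fδ)/sin δ ≈ 0.666.
p = a·p₁ + b·p₂ ≈ (0.886, 0.070, 0.459); φ = arcsin(p_z) ≈ 27.33°, λ = atan2(p_y, p_x) ≈ 4.54°.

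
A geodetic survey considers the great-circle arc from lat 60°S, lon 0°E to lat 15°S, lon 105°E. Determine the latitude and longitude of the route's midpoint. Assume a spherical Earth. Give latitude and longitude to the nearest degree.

≈ lat 49°S, lon 75°E

Write both endpoints as unit vectors p₁, p₂ with components (cos φ cos λ, cos φ sin λ, sin φ).
The central angle between the endpoints is δ = arccos(p₁·p₂) ≈ 1.471 rad (84.3°).
Interpolate at f = 1/2 with slerp weights a = sin((1−f)δ)/sin δ ≈ 0.674, b = sin(fδ)/sin δ ≈ 0.674.
p = a·p₁ + b·p₂ ≈ (0.169, 0.629, -0.759); φ = arcsin(p_z) ≈ -49.35°, λ = atan2(p_y, p_x) ≈ 75.00°.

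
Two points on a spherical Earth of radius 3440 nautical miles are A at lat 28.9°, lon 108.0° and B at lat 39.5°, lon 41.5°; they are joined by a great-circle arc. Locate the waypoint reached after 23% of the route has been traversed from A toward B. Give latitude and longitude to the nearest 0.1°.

≈ lat 34.5°, lon 94.7°

From cos δ = sin φ₁ sin φ₂ + cos φ₁ cos φ₂ cos Δλ, the central angle is δ ≈ 0.956 rad (54.8°).
Interpolate at f = 0.23 with slerp weights a = sin((1−f)δ)/sin δ ≈ 0.822, b = sin(fδ)/sin δ ≈ 0.267.
p = a·p₁ + b·p₂ ≈ (-0.068, 0.821, 0.567); φ = arcsin(p_z) ≈ 34.55°, λ = atan2(p_y, p_x) ≈ 94.74°.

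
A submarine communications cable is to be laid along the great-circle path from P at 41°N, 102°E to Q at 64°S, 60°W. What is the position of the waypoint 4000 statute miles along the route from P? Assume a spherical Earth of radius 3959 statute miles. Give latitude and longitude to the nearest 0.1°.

≈ 14.9°S, 85.8°E

Convert each endpoint to a unit vector on the sphere (x = cos φ cos λ, y = cos φ sin λ, z = sin φ).
The central angle between the endpoints is δ = arccos(p₁·p₂) ≈ 2.701 rad (154.7°). The total great-circle distance is δ·R ≈ 2.701 × 3959 ≈ 10692 mi, so the target fraction is f = 4000/10692 ≈ 0.374.
Interpolate at f ≈ 0.374 with slerp weights a = sin((1−f)δ)/sin δ ≈ 2.326, b = sin(fδ)/sin δ ≈ 1.984.
p = a·p₁ + b·p₂ ≈ (0.070, 0.964, -0.257); φ = arcsin(p_z) ≈ -14.92°, λ = atan2(p_y, p_x) ≈ 85.85°.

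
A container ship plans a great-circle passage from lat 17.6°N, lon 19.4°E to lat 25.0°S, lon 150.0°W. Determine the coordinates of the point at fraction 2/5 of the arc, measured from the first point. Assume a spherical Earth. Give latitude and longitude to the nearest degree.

≈ lat 26°S, lon 33°W

From cos δ = sin φ₁ sin φ₂ + cos φ₁ cos φ₂ cos Δλ, the central angle is δ ≈ 2.926 rad (167.7°).
Interpolate at f = 2/5 with slerp weights a = sin((1−f)δ)/sin δ ≈ 4.603, b = sin(fδ)/sin δ ≈ 4.312.
p = a·p₁ + b·p₂ ≈ (0.753, -0.497, -0.431); φ = arcsin(p_z) ≈ -25.52°, λ = atan2(p_y, p_x) ≈ -33.41°.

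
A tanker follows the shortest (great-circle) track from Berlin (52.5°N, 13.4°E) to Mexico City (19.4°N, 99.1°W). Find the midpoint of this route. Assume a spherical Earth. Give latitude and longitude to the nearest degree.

≈ 51°N, 61°W

Write both endpoints as unit vectors p₁, p₂ with components (cos φ cos λ, cos φ sin λ, sin φ).
The central angle between the endpoints is δ = arccos(p₁·p₂) ≈ 1.527 rad (87.5°).
Interpolate at f = 1/2 with slerp weights a = sin((1−f)δ)/sin δ ≈ 0.692, b = sin(fδ)/sin δ ≈ 0.692.
p = a·p₁ + b·p₂ ≈ (0.307, -0.547, 0.779); φ = arcsin(p_z) ≈ 51.17°, λ = atan2(p_y, p_x) ≈ -60.73°.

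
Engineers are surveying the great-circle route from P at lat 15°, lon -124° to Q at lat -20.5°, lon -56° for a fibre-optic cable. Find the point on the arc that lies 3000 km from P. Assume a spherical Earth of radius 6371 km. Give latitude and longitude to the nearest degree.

Convert each endpoint to a unit vector on the sphere (x = cos φ cos λ, y = cos φ sin λ, z = sin φ).
The central angle between the endpoints is δ = arccos(p₁·p₂) ≈ 1.320 rad (75.6°). The total great-circle distance is δ·R ≈ 1.320 × 6371 ≈ 8409 km, so the target fraction is f = 3000/8409 ≈ 0.357.
Interpolate at f ≈ 0.357 with slerp weights a = sin((1−f)δ)/sin δ ≈ 0.775, b = sin(fδ)/sin δ ≈ 0.468.
p = a·p₁ + b·p₂ ≈ (-0.173, -0.984, 0.037); φ = arcsin(p_z) ≈ 2.09°, λ = atan2(p_y, p_x) ≈ -99.98°.

≈ lat 2°, lon -100°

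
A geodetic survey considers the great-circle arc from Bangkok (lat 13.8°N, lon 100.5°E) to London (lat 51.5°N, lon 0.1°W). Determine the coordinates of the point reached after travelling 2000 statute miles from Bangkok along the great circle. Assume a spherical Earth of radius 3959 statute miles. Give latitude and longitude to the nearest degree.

Write both endpoints as unit vectors p₁, p₂ with components (cos φ cos λ, cos φ sin λ, sin φ).
The central angle between the endpoints is δ = arccos(p₁·p₂) ≈ 1.495 rad (85.7°). The total great-circle distance is δ·R ≈ 1.495 × 3959 ≈ 5920 mi, so the target fraction is f = 2000/5920 ≈ 0.338.
Interpolate at f ≈ 0.338 with slerp weights a = sin((1−f)δ)/sin δ ≈ 0.838, b = sin(fδ)/sin δ ≈ 0.485.
p = a·p₁ + b·p₂ ≈ (0.154, 0.800, 0.580); φ = arcsin(p_z) ≈ 35.44°, λ = atan2(p_y, p_x) ≈ 79.12°.

≈ lat 35°N, lon 79°E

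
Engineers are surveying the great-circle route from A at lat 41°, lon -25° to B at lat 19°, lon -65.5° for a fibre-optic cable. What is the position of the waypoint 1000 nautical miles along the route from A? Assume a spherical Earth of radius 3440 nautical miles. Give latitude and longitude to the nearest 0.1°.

Convert each endpoint to a unit vector on the sphere (x = cos φ cos λ, y = cos φ sin λ, z = sin φ).
The central angle between the endpoints is δ = arccos(p₁·p₂) ≈ 0.713 rad (40.9°). The total great-circle distance is δ·R ≈ 0.713 × 3440 ≈ 2454 nmi, so the target fraction is f = 1000/2454 ≈ 0.408.
Interpolate at f ≈ 0.408 with slerp weights a = sin((1−f)δ)/sin δ ≈ 0.627, b = sin(fδ)/sin δ ≈ 0.438.
p = a·p₁ + b·p₂ ≈ (0.600, -0.577, 0.554); φ = arcsin(p_z) ≈ 33.63°, λ = atan2(p_y, p_x) ≈ -43.85°.

≈ lat 33.6°, lon -43.8°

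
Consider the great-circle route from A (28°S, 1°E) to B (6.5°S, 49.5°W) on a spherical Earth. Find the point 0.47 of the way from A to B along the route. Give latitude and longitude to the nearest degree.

Write both endpoints as unit vectors p₁, p₂ with components (cos φ cos λ, cos φ sin λ, sin φ).
The central angle between the endpoints is δ = arccos(p₁·p₂) ≈ 0.913 rad (52.3°).
Interpolate at f = 0.47 with slerp weights a = sin((1−f)δ)/sin δ ≈ 0.588, b = sin(fδ)/sin δ ≈ 0.526.
p = a·p₁ + b·p₂ ≈ (0.858, -0.388, -0.336); φ = arcsin(p_z) ≈ -19.61°, λ = atan2(p_y, p_x) ≈ -24.34°.

≈ (20°S, 24°W)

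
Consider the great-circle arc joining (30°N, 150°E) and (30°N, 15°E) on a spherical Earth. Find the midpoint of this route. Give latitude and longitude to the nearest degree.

From cos δ = sin φ₁ sin φ₂ + cos φ₁ cos φ₂ cos Δλ, the central angle is δ ≈ 1.855 rad (106.3°).
Interpolate at f = 1/2 with slerp weights a = sin((1−f)δ)/sin δ ≈ 0.834, b = sin(fδ)/sin δ ≈ 0.834.
p = a·p₁ + b·p₂ ≈ (0.072, 0.548, 0.834); φ = arcsin(p_z) ≈ 56.46°, λ = atan2(p_y, p_x) ≈ 82.50°.

≈ (56°N, 83°E)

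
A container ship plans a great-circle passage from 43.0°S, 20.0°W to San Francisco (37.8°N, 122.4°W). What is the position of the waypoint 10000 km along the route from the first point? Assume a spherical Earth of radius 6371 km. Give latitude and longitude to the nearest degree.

From cos δ = sin φ₁ sin φ₂ + cos φ₁ cos φ₂ cos Δλ, the central angle is δ ≈ 2.144 rad (122.8°). The total great-circle distance is δ·R ≈ 2.144 × 6371 ≈ 13658 km, so the target fraction is f = 10000/13658 ≈ 0.732.
Interpolate at f ≈ 0.732 with slerp weights a = sin((1−f)δ)/sin δ ≈ 0.646, b = sin(fδ)/sin δ ≈ 1.190.
p = a·p₁ + b·p₂ ≈ (-0.060, -0.956, 0.289); φ = arcsin(p_z) ≈ 16.77°, λ = atan2(p_y, p_x) ≈ -93.57°.

≈ 17°N, 94°W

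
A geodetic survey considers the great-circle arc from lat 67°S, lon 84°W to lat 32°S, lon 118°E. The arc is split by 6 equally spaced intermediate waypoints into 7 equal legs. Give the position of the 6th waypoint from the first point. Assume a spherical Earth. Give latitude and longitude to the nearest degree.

Write both endpoints as unit vectors p₁, p₂ with components (cos φ cos λ, cos φ sin λ, sin φ).
The central angle between the endpoints is δ = arccos(p₁·p₂) ≈ 1.389 rad (79.6°).
Interpolate at f = 6/7 with slerp weights a = sin((1−f)δ)/sin δ ≈ 0.200, b = sin(fδ)/sin δ ≈ 0.944.
p = a·p₁ + b·p₂ ≈ (-0.368, 0.629, -0.685); φ = arcsin(p_z) ≈ -43.22°, λ = atan2(p_y, p_x) ≈ 120.31°.

≈ lat 43°S, lon 120°E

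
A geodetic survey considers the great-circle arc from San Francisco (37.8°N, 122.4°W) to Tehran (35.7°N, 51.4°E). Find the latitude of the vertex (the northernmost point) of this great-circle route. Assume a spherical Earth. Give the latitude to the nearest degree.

≈ 86°N

The great circle lies in the plane with unit normal n̂ = (p₁ × p₂)/|p₁ × p₂|.
Here n̂_z ≈ +0.072; the vertex latitude is φ_max = arccos|n̂_z| ≈ 85.9°.
Check via Clairaut: cos φ_max = |cos φ₁| · sin C = cos(37.8°)·sin(5.2°) ≈ 0.072, again giving ≈ 85.9°.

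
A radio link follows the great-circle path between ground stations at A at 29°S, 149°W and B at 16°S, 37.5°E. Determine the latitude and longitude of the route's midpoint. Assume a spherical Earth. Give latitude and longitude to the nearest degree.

≈ 80°S, 85°E

Write both endpoints as unit vectors p₁, p₂ with components (cos φ cos λ, cos φ sin λ, sin φ).
The central angle between the endpoints is δ = arccos(p₁·p₂) ≈ 2.349 rad (134.6°).
Interpolate at f = 1/2 with slerp weights a = sin((1−f)δ)/sin δ ≈ 1.295, b = sin(fδ)/sin δ ≈ 1.295.
p = a·p₁ + b·p₂ ≈ (0.017, 0.174, -0.985); φ = arcsin(p_z) ≈ -79.91°, λ = atan2(p_y, p_x) ≈ 84.52°.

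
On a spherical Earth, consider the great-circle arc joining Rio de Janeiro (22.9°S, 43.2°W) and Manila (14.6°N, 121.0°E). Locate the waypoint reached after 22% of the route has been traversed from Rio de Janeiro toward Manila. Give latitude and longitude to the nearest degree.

≈ 34°S, 4°W

Convert each endpoint to a unit vector on the sphere (x = cos φ cos λ, y = cos φ sin λ, z = sin φ).
The central angle between the endpoints is δ = arccos(p₁·p₂) ≈ 2.843 rad (162.9°).
Interpolate at f = 0.22 with slerp weights a = sin((1−f)δ)/sin δ ≈ 2.715, b = sin(fδ)/sin δ ≈ 1.992.
p = a·p₁ + b·p₂ ≈ (0.830, -0.059, -0.554); φ = arcsin(p_z) ≈ -33.66°, λ = atan2(p_y, p_x) ≈ -4.09°.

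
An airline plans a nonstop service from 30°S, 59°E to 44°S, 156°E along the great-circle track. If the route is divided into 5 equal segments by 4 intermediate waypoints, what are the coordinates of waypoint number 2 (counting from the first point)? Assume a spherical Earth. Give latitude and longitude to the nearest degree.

≈ 46°S, 91°E

Convert each endpoint to a unit vector on the sphere (x = cos φ cos λ, y = cos φ sin λ, z = sin φ).
The central angle between the endpoints is δ = arccos(p₁·p₂) ≈ 1.296 rad (74.3°).
Interpolate at f = 2/5 with slerp weights a = sin((1−f)δ)/sin δ ≈ 0.729, b = sin(fδ)/sin δ ≈ 0.515.
p = a·p₁ + b·p₂ ≈ (-0.013, 0.692, -0.722); φ = arcsin(p_z) ≈ -46.22°, λ = atan2(p_y, p_x) ≈ 91.09°.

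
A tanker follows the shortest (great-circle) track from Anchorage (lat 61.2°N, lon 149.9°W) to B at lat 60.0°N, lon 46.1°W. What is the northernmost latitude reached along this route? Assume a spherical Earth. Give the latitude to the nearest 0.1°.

≈ 70.8°N

The great circle lies in the plane with unit normal n̂ = (p₁ × p₂)/|p₁ × p₂|.
Here n̂_z ≈ +0.328; the vertex latitude is φ_max = arccos|n̂_z| ≈ 70.8°.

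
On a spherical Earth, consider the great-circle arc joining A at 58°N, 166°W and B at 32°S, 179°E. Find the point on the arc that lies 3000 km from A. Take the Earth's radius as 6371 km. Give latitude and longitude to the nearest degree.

≈ 31°N, 173°W

Convert each endpoint to a unit vector on the sphere (x = cos φ cos λ, y = cos φ sin λ, z = sin φ).
The central angle between the endpoints is δ = arccos(p₁·p₂) ≈ 1.586 rad (90.9°). The total great-circle distance is δ·R ≈ 1.586 × 6371 ≈ 10105 km, so the target fraction is f = 3000/10105 ≈ 0.297.
Interpolate at f ≈ 0.297 with slerp weights a = sin((1−f)δ)/sin δ ≈ 0.898, b = sin(fδ)/sin δ ≈ 0.454.
p = a·p₁ + b·p₂ ≈ (-0.847, -0.108, 0.521); φ = arcsin(p_z) ≈ 31.41°, λ = atan2(p_y, p_x) ≈ -172.70°.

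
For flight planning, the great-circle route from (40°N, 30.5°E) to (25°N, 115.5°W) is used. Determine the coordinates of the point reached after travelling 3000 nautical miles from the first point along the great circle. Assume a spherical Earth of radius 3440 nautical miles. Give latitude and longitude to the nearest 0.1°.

Convert each endpoint to a unit vector on the sphere (x = cos φ cos λ, y = cos φ sin λ, z = sin φ).
The central angle between the endpoints is δ = arccos(p₁·p₂) ≈ 1.880 rad (107.7°). The total great-circle distance is δ·R ≈ 1.880 × 3440 ≈ 6466 nmi, so the target fraction is f = 3000/6466 ≈ 0.464.
Interpolate at f ≈ 0.464 with slerp weights a = sin((1−f)δ)/sin δ ≈ 0.887, b = sin(fδ)/sin δ ≈ 0.804.
p = a·p₁ + b·p₂ ≈ (0.272, -0.312, 0.910); φ = arcsin(p_z) ≈ 65.52°, λ = atan2(p_y, p_x) ≈ -48.93°.

≈ (65.5°N, 48.9°W)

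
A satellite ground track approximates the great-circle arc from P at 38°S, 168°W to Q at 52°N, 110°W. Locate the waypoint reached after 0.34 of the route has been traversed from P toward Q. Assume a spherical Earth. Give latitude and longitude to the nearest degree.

≈ 7°S, 150°W

Convert each endpoint to a unit vector on the sphere (x = cos φ cos λ, y = cos φ sin λ, z = sin φ).
The central angle between the endpoints is δ = arccos(p₁·p₂) ≈ 1.801 rad (103.2°).
Interpolate at f = 0.34 with slerp weights a = sin((1−f)δ)/sin δ ≈ 0.953, b = sin(fδ)/sin δ ≈ 0.590.
p = a·p₁ + b·p₂ ≈ (-0.859, -0.498, -0.122); φ = arcsin(p_z) ≈ -6.98°, λ = atan2(p_y, p_x) ≈ -149.91°.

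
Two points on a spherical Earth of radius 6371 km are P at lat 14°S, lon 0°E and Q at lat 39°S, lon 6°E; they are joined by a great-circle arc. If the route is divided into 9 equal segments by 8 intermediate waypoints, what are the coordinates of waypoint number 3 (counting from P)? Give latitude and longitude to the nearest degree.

From cos δ = sin φ₁ sin φ₂ + cos φ₁ cos φ₂ cos Δλ, the central angle is δ ≈ 0.446 rad (25.6°).
Interpolate at f = 3/9 with slerp weights a = sin((1−f)δ)/sin δ ≈ 0.679, b = sin(fδ)/sin δ ≈ 0.343.
p = a·p₁ + b·p₂ ≈ (0.924, 0.028, -0.380); φ = arcsin(p_z) ≈ -22.36°, λ = atan2(p_y, p_x) ≈ 1.73°.

≈ lat 22°S, lon 2°E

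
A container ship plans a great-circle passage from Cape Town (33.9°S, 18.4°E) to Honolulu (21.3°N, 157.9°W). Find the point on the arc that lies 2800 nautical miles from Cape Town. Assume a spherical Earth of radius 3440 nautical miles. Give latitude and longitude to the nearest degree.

Write both endpoints as unit vectors p₁, p₂ with components (cos φ cos λ, cos φ sin λ, sin φ).
The central angle between the endpoints is δ = arccos(p₁·p₂) ≈ 2.914 rad (167.0°). The total great-circle distance is δ·R ≈ 2.914 × 3440 ≈ 10026 nmi, so the target fraction is f = 2800/10026 ≈ 0.279.
Interpolate at f ≈ 0.279 with slerp weights a = sin((1−f)δ)/sin δ ≈ 3.831, b = sin(fδ)/sin δ ≈ 3.228.
p = a·p₁ + b·p₂ ≈ (0.231, -0.128, -0.964); φ = arcsin(p_z) ≈ -74.69°, λ = atan2(p_y, p_x) ≈ -28.89°.

≈ 75°S, 29°W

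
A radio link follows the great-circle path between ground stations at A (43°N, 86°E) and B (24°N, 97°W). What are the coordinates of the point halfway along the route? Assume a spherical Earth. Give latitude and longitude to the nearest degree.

Write both endpoints as unit vectors p₁, p₂ with components (cos φ cos λ, cos φ sin λ, sin φ).
The central angle between the endpoints is δ = arccos(p₁·p₂) ≈ 1.971 rad (112.9°).
Interpolate at f = 1/2 with slerp weights a = sin((1−f)δ)/sin δ ≈ 0.905, b = sin(fδ)/sin δ ≈ 0.905.
p = a·p₁ + b·p₂ ≈ (-0.055, -0.160, 0.986); φ = arcsin(p_z) ≈ 80.25°, λ = atan2(p_y, p_x) ≈ -108.80°.

≈ (80°N, 109°W)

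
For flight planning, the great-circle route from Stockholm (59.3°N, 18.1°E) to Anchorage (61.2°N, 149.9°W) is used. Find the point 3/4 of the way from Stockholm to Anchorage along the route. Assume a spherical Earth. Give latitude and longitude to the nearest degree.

≈ 76°N, 143°W

Write both endpoints as unit vectors p₁, p₂ with components (cos φ cos λ, cos φ sin λ, sin φ).
The central angle between the endpoints is δ = arccos(p₁·p₂) ≈ 1.032 rad (59.1°).
Interpolate at f = 3/4 with slerp weights a = sin((1−f)δ)/sin δ ≈ 0.297, b = sin(fδ)/sin δ ≈ 0.814.
p = a·p₁ + b·p₂ ≈ (-0.195, -0.150, 0.969); φ = arcsin(p_z) ≈ 75.76°, λ = atan2(p_y, p_x) ≈ -142.53°.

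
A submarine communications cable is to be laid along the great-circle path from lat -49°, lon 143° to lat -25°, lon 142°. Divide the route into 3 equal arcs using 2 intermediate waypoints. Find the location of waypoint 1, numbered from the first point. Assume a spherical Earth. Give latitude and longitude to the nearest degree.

≈ lat -41°, lon 143°

Convert each endpoint to a unit vector on the sphere (x = cos φ cos λ, y = cos φ sin λ, z = sin φ).
The central angle between the endpoints is δ = arccos(p₁·p₂) ≈ 0.419 rad (24.0°).
Interpolate at f = 1/3 with slerp weights a = sin((1−f)δ)/sin δ ≈ 0.678, b = sin(fδ)/sin δ ≈ 0.342.
p = a·p₁ + b·p₂ ≈ (-0.599, 0.458, -0.656); φ = arcsin(p_z) ≈ -41.00°, λ = atan2(p_y, p_x) ≈ 142.59°.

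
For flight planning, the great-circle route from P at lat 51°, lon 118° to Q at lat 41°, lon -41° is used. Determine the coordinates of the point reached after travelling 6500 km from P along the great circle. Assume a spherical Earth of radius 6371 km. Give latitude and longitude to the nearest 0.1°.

≈ lat 67.3°, lon -25.2°

Write both endpoints as unit vectors p₁, p₂ with components (cos φ cos λ, cos φ sin λ, sin φ).
The central angle between the endpoints is δ = arccos(p₁·p₂) ≈ 1.504 rad (86.2°). The total great-circle distance is δ·R ≈ 1.504 × 6371 ≈ 9584 km, so the target fraction is f = 6500/9584 ≈ 0.678.
Interpolate at f ≈ 0.678 with slerp weights a = sin((1−f)δ)/sin δ ≈ 0.466, b = sin(fδ)/sin δ ≈ 0.854.
p = a·p₁ + b·p₂ ≈ (0.349, -0.164, 0.923); φ = arcsin(p_z) ≈ 67.34°, λ = atan2(p_y, p_x) ≈ -25.15°.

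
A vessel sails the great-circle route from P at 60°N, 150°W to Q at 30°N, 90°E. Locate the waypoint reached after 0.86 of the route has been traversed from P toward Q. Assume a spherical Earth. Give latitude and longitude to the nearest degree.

≈ 40°N, 96°E

Write both endpoints as unit vectors p₁, p₂ with components (cos φ cos λ, cos φ sin λ, sin φ).
The central angle between the endpoints is δ = arccos(p₁·p₂) ≈ 1.353 rad (77.5°).
Interpolate at f = 0.86 with slerp weights a = sin((1−f)δ)/sin δ ≈ 0.193, b = sin(fδ)/sin δ ≈ 0.940.
p = a·p₁ + b·p₂ ≈ (-0.083, 0.766, 0.637); φ = arcsin(p_z) ≈ 39.58°, λ = atan2(p_y, p_x) ≈ 96.22°.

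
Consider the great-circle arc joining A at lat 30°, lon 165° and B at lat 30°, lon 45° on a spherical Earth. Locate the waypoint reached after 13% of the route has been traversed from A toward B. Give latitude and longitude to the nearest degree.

≈ lat 38°, lon 153°

Write both endpoints as unit vectors p₁, p₂ with components (cos φ cos λ, cos φ sin λ, sin φ).
The central angle between the endpoints is δ = arccos(p₁·p₂) ≈ 1.696 rad (97.2°).
Interpolate at f = 0.13 with slerp weights a = sin((1−f)δ)/sin δ ≈ 1.003, b = sin(fδ)/sin δ ≈ 0.220.
p = a·p₁ + b·p₂ ≈ (-0.704, 0.360, 0.612); φ = arcsin(p_z) ≈ 37.73°, λ = atan2(p_y, p_x) ≈ 152.93°.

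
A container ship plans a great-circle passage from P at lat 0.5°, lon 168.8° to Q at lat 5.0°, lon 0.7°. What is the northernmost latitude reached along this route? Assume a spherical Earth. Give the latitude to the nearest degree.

The great circle lies in the plane with unit normal n̂ = (p₁ × p₂)/|p₁ × p₂|.
Here n̂_z ≈ -0.906; the vertex latitude is φ_max = arccos|n̂_z| ≈ 25.0°.
Check via Clairaut: cos φ_max = |cos φ₁| · sin C = cos(0.5°)·sin(65.0°) ≈ 0.906, again giving ≈ 25.0°.

≈ 25°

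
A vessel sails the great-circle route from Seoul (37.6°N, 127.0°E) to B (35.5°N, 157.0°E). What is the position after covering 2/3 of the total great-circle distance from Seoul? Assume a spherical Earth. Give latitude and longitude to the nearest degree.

≈ (37°N, 147°E)

Convert each endpoint to a unit vector on the sphere (x = cos φ cos λ, y = cos φ sin λ, z = sin φ).
The central angle between the endpoints is δ = arccos(p₁·p₂) ≈ 0.420 rad (24.1°).
Interpolate at f = 2/3 with slerp weights a = sin((1−f)δ)/sin δ ≈ 0.342, b = sin(fδ)/sin δ ≈ 0.678.
p = a·p₁ + b·p₂ ≈ (-0.671, 0.432, 0.602); φ = arcsin(p_z) ≈ 37.04°, λ = atan2(p_y, p_x) ≈ 147.22°.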